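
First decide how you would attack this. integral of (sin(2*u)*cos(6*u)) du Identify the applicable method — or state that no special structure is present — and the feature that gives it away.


Verdict: a trigonometric identity — distinct frequencies under one product (sin(2*u)*cos(6*u)): the product-to-sum identity is the systematic route to an integrable form.


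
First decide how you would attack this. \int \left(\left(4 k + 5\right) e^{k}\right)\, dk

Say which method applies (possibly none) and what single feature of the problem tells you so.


Verdict: integration by parts — a polynomial 4 k + 5 against the kernel e^{k} is the signature bounded-ladder case for integration by parts.


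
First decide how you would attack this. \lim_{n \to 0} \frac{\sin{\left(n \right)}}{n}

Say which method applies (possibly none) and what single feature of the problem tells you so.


Technique: l'Hôpital's rule (0/0) — the 0/0 form at 0 is the signature situation for l'Hôpital's rule. The standard small-argument limits would also carry it; the rule is the systematic route.


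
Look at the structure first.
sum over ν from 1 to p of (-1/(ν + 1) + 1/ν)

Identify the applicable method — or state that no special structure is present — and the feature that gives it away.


Verdict: telescoping — the summand is 1/ν minus the same expression shifted by one, so consecutive terms cancel in pairs.


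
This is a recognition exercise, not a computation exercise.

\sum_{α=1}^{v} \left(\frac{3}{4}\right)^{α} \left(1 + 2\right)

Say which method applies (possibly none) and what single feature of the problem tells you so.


Verdict: the geometric series formula — term-over-term division gives \frac{3}{4} every time — index-free ratio, geometric sum formula applies.


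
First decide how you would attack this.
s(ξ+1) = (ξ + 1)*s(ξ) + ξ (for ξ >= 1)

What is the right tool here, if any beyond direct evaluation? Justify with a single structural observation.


Best approach: a summation factor — rescale the sequence by the product of the weights ξ + 1 so far — the recurrence collapses to a plain running sum.


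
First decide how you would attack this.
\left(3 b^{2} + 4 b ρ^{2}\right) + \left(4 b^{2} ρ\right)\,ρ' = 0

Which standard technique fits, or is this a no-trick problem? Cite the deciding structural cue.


Method: the exact-equation method — d/dρ of 3 b^{2} + 4 b ρ^{2} equals d/db of 4 b^{2} ρ: the form is a total differential of one potential — integrate it exactly.


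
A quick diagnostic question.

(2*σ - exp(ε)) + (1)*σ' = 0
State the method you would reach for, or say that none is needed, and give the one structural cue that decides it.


Verdict: a linear integrating factor — the equation is linear in σ with coefficient 2; multiplying by the integrating factor exp(∫2) makes the left side a perfect derivative.


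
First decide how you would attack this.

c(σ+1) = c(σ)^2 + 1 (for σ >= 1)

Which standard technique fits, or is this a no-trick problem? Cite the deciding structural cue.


Best approach: no special technique — the update rule curves (it is not linear in the unknown sequence), so no superposition-based closed form attaches — iterate or study it directly.


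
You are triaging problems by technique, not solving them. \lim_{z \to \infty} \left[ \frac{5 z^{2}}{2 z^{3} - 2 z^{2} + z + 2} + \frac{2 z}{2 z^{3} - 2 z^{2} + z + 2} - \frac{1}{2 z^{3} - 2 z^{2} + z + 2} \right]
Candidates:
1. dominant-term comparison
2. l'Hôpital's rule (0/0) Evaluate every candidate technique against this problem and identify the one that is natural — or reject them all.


Technique: dominant-term comparison — as z grows, only the highest-degree terms matter — compare leading terms and read the limit off.
- dominant-term comparison — applicable, and directly so.
- l'Hôpital's rule (0/0): as a single quotient the expression runs to ∞/∞ at the limit point — an at-infinity form of the rule would apply, though the leading-growth comparison is the direct reading.


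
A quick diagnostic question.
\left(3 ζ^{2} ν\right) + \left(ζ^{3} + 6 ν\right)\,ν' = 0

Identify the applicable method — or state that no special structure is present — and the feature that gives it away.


Best approach: the exact-equation method — the mixed-partials test passes for 3 ζ^{2} ν and ζ^{3} + 6 ν, so a potential function exists as presented.


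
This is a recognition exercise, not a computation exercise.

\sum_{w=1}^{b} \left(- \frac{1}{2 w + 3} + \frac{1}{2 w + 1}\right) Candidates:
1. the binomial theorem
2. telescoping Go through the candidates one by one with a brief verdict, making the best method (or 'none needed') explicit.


Best approach: telescoping — this sum is a zipper: each term contributes \frac{1}{2 w + 1} and removes the next index's value, which the following term puts back, closing term by term.
- the binomial theorem — the terms lack the binomial-coefficient-weighted complementary-power pattern of an expansion.
- telescoping — yes, a natural case for it.


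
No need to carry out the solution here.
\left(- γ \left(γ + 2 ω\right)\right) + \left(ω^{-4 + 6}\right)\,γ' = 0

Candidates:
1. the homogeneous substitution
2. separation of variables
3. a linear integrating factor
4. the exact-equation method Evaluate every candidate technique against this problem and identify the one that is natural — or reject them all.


Method: the homogeneous substitution — solved for the derivative, the right side is unchanged under scaling ω and γ together — it depends only on the ratio γ/ω, so substitute a single ratio variable. This doubles as a Bernoulli equation in the unknown as written; the homogeneous route needs no setup at all.
- the homogeneous substitution — applicable, and directly so.
- separation of variables: the two dependences do not factor apart.
- a linear integrating factor: the unknown enters nonlinearly (through a power, a denominator, or a transcendental function), which the linear integrating-factor recipe cannot absorb as-is — any repair would come from a preliminary substitution, not the factor.
- the exact-equation method — the mixed-partials test fails on this split — it is not an exact differential as presented.


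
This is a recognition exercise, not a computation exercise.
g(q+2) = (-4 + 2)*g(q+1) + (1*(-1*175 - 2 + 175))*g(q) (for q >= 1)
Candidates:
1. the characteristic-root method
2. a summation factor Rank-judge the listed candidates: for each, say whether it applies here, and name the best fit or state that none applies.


Verdict: the characteristic-root method — fixed numeric weights on consecutive terms and no forcing term added: the root method in its home territory.
- the characteristic-root method: applies; the problem has the shape this method handles.
- a summation factor: the recurrence reaches back more than one step, outside the first-order family a summation factor normalizes.


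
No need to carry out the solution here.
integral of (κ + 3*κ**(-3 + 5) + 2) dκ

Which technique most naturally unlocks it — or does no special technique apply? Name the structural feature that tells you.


Best approach: no special technique — scan for structure and find none: constant multiples of powers of κ, integrate directly.


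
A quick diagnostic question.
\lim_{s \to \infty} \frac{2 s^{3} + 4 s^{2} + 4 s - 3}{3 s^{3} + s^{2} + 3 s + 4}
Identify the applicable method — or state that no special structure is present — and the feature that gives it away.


Method: dominant-term comparison — divide by the highest power of s present: lower-order terms vanish and the dominant ratio remains. Viewed as a single quotient this is an ∞/∞ form — an at-infinity application of l'Hôpital's rule would also resolve it; comparing leading growth reads the answer without differentiating.


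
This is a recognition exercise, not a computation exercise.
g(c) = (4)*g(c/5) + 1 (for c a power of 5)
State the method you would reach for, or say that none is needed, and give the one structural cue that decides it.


Method: the master substitution — the index is divided (c/5), not shifted — substitute c = 5^m to straighten it into a shift recurrence.


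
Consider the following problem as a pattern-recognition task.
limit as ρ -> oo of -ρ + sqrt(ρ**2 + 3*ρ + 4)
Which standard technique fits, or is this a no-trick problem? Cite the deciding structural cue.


Method: conjugate multiplication — an infinity-minus-infinity difference with a surviving radical — multiply by the conjugate to cancel the divergence.


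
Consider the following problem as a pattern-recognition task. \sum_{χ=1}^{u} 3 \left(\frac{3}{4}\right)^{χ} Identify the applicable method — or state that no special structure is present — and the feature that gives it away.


Verdict: the geometric series formula — term-over-term division gives \frac{3}{4} every time — index-free ratio, geometric sum formula applies.


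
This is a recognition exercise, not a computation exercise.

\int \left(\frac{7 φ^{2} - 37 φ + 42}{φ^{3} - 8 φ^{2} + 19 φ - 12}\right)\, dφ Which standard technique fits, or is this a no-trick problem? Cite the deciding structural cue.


Verdict: partial fractions — the bottom factors while the top stays lower-degree — split into simple fractions and integrate piece by piece.


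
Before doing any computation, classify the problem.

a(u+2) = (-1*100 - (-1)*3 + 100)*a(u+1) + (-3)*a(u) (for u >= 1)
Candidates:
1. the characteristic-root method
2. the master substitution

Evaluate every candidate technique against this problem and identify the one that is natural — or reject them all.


Diagnosis: the characteristic-root method — the recurrence treats every index alike (constant coefficients, no forcing) — precisely the regime where r^u trials close it.
- the characteristic-root method — a fit — the right tool for this form.
- the master substitution: no fixed divisor shrinks the index between calls.


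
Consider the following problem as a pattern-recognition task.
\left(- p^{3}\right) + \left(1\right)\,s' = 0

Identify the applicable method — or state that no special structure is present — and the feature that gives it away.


Diagnosis: no special technique — the slope is a function of p alone, so integrate both sides directly.


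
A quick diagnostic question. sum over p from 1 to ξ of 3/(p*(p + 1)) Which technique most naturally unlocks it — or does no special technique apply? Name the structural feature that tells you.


Best approach: telescoping — rewrite 3/(p*(p + 1)) as simple fractions and successive terms eat each other — only the edges survive.


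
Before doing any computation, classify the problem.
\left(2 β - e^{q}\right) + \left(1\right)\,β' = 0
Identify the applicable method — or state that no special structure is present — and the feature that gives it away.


Technique: a linear integrating factor — β enters only linearly with coefficient 2; multiply by exp of the integral of 2 and the left side becomes one derivative.


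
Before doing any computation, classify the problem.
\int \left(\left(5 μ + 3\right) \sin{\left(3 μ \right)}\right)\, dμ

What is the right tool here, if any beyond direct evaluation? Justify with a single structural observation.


Best approach: integration by parts — a polynomial factor 5 μ + 3 multiplies \sin{\left(3 μ \right)}; differentiating 5 μ + 3 lowers its degree while \sin{\left(3 μ \right)} integrates cleanly, so parts wins.


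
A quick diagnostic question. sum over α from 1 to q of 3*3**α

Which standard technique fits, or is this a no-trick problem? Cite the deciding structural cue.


Technique: the geometric series formula — check a ratio of consecutive terms: it is 3, independent of the index, so the geometric formula closes the sum.


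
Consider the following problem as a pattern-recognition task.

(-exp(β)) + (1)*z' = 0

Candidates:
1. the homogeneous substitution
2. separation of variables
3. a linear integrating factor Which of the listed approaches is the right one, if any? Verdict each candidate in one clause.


Technique: no special technique — solved for the derivative, z never appears on the right — this is a direct integration in β, not a differential-equations problem at heart.
- the homogeneous substitution — rescaling both variables together changes the slope, so no ratio substitution collapses it.
- separation of variables — any separation here is vacuous (nothing depends on the unknown); direct integration is the honest label.
- a linear integrating factor: with the unknown absent the integrating factor is a formality; direct integration is the working structure.


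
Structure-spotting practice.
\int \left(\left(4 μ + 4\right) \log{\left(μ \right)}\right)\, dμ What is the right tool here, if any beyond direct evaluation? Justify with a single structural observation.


Method: integration by parts — with u = \log{\left(μ \right)} the logarithm disappears after one differentiation, leaving a power-rule integral.


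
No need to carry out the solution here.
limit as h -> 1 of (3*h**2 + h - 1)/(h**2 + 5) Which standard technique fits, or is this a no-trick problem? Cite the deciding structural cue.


Method: no special technique — no denominator vanishes and nothing blows up at 1: direct substitution is the whole computation.


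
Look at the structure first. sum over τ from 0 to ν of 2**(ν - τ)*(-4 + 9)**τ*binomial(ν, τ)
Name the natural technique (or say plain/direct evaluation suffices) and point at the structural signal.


Technique: the binomial theorem — terms weighting binomial(ν, τ) against matched powers of (-4 + 9) and 2 reassemble into ((-4 + 9) + 2)^ν by the binomial theorem.


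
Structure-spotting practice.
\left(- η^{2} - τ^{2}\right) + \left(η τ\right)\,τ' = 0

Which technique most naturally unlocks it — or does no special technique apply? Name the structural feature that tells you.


Best approach: the homogeneous substitution — the slope is degree-zero homogeneous: the ratio substitution v = τ/η collapses it. This doubles as a Bernoulli equation in the unknown as written; the homogeneous route needs no setup at all.


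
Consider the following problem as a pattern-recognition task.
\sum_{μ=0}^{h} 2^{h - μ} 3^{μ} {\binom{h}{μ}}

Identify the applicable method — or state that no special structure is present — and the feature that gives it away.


Diagnosis: the binomial theorem — the summand is term μ of a binomial expansion in 3 and 2; the whole sum is a single power.


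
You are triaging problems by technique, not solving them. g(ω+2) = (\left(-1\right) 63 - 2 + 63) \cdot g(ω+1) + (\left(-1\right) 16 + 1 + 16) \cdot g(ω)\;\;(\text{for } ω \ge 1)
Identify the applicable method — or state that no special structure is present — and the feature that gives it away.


Technique: the characteristic-root method — every coefficient is a fixed number and the forcing is zero — substitute r^ω and read off the root equation.


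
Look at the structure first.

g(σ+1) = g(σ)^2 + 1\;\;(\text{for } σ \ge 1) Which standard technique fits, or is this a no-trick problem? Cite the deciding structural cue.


Technique: no special technique — the unknown sequence enters the update nonlinearly, so no linear method fits the recurrence as written — direct iteration remains.


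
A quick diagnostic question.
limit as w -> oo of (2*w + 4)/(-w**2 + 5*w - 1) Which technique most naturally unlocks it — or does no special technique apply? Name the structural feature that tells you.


Method: dominant-term comparison — as w grows, only the highest-degree terms matter — compare leading terms and read the limit off. l'Hôpital's at-infinity variant applies to the expression viewed as a single quotient; the leading-term comparison is the direct route.


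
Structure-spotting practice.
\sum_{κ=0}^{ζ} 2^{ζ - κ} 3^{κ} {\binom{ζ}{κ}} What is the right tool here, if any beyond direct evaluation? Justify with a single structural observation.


Verdict: the binomial theorem — the binomial coefficients weight matched powers of 3 and 2, which is exactly the expansion of a binomial power.


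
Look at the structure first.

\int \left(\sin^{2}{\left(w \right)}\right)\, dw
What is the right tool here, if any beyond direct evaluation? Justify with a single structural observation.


Technique: a trigonometric identity — \sin^{2}{\left(w \right)} carries an even exponent — trade it for double-angle cosines before integrating.


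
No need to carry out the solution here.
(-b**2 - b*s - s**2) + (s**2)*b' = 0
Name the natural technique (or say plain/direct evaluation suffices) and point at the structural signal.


Verdict: the homogeneous substitution — solved for the derivative, the right side is unchanged under scaling s and b together — it depends only on the ratio b/s, so substitute a single ratio variable.


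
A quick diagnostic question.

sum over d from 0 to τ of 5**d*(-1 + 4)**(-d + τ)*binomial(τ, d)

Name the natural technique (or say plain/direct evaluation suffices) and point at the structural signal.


Technique: the binomial theorem — the binomial coefficients weight matched powers of 5 and (-1 + 4), which is exactly the expansion of a binomial power.


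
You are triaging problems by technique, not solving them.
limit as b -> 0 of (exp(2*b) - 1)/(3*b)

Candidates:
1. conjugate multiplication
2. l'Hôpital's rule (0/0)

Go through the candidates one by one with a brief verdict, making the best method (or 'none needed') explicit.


Diagnosis: l'Hôpital's rule (0/0) — plug in 0: top and bottom both hit zero, so differentiate each and retry. Known elementary limits would finish this too — the rule just bypasses the case analysis.
- conjugate multiplication — no difference of divergent radicals appears, so rationalizing has nothing to cancel.
- l'Hôpital's rule (0/0) — applicable, and directly so.


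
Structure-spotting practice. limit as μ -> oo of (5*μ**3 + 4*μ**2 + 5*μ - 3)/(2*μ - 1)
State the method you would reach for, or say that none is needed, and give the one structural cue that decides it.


Technique: dominant-term comparison — at large μ only the top-degree terms survive; compare the leading terms and the limit falls out. Differentiating the expression as a single quotient would eventually settle it as well; matching dominant growth settles it immediately.


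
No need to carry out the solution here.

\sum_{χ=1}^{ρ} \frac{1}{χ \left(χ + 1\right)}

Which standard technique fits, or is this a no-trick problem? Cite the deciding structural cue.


Verdict: telescoping — poles of \frac{1}{χ \left(χ + 1\right)} differ by an integer, the telltale of a telescoping partial-fraction sum.


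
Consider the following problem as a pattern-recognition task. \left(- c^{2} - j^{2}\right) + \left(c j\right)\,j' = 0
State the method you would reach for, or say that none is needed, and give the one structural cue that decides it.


Best approach: the homogeneous substitution — the slope's numerator and denominator have matching total degree, so it depends only on j/c and the ratio substitution collapses it. A Bernoulli rewrite works here as the equation stands — the homogeneous substitution is the more immediate reading.


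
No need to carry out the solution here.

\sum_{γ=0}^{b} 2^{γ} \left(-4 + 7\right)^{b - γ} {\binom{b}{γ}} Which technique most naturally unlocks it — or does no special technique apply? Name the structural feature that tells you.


Method: the binomial theorem — terms weighting {\binom{b}{γ}} against matched powers of 2 and (-4 + 7) reassemble into (2 + (-4 + 7))^b by the binomial theorem.


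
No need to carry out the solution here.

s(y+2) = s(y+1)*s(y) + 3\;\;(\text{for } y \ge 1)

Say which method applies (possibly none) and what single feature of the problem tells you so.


Method: no special technique — no ansatz, no master substitution, no summation factor survives the nonlinearity here.


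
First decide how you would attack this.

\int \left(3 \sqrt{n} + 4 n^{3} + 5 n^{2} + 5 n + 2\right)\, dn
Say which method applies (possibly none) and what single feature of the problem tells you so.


Technique: no special technique — the integrand is a sum of constant multiples of powers of n — integrate term by term.


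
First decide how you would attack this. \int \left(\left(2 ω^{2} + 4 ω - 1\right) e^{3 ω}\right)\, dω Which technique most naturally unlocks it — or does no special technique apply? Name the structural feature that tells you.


Diagnosis: integration by parts — a polynomial factor 2 ω^{2} + 4 ω - 1 multiplies e^{3 ω}; differentiating 2 ω^{2} + 4 ω - 1 lowers its degree while e^{3 ω} integrates cleanly, so parts wins.


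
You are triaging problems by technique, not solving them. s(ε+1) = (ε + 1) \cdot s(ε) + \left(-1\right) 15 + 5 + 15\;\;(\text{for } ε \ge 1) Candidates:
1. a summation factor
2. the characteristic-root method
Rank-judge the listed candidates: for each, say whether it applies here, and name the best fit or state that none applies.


Best approach: a summation factor — with the index-dependent coefficient ε + 1, dividing by the cumulative product turns the left side into a pure difference.
- a summation factor — a fit — the right tool for this form.
- the characteristic-root method — the coefficients change with the index, which the root method cannot absorb.


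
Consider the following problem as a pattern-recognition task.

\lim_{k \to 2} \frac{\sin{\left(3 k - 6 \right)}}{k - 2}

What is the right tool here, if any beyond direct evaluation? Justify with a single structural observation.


Technique: l'Hôpital's rule (0/0) — the 0/0 form at 2 is the signature situation for l'Hôpital's rule. A local series expansion at the point resolves it as well; the rule is the packaged version of that step.


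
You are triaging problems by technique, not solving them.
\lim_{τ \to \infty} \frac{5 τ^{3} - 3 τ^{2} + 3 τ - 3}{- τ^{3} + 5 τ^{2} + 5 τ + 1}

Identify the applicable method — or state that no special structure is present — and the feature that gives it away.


Technique: dominant-term comparison — divide through by the highest power of τ; every lower-order term dies and the dominant terms decide the limit. As a single quotient, the ∞/∞ shape would yield to repeated differentiation as well — the growth comparison gets there in one look.


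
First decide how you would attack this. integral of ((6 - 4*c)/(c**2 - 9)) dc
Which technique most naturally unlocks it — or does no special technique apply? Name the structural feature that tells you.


Diagnosis: partial fractions — a proper rational integrand whose denominator splits into simpler factors — decompose into partial fractions first.


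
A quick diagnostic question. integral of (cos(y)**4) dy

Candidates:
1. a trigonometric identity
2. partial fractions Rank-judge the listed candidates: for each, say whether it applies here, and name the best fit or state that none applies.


Diagnosis: a trigonometric identity — the even trigonometric power cos(y)**4 reduces by a double-angle identity before any integration is attempted.
- a trigonometric identity: applicable, and directly so.
- partial fractions: the expression is not a ratio of polynomials that decomposes further.


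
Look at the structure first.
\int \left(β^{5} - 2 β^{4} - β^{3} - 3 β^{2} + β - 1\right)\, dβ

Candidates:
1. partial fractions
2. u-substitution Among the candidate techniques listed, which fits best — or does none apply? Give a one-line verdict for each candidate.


Best approach: no special technique — a term-by-term power-rule job in β; no substitution or rearrangement earns its keep here.
- partial fractions: there is no rational-function structure to decompose.
- u-substitution — any workable substitution here is cosmetic — the integrand is already in directly integrable form.


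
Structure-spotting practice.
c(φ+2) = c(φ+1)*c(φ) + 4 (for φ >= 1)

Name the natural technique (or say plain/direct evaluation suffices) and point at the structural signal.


Best approach: no special technique — no ansatz, no master substitution, no summation factor survives the nonlinearity here.


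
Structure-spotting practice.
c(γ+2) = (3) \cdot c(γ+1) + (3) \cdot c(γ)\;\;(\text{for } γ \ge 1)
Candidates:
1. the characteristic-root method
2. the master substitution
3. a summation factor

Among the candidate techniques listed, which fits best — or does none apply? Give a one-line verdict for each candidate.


Technique: the characteristic-root method — try a geometric ansatz r^γ: constant coefficients turn the recurrence into one polynomial equation in r.
- the characteristic-root method: applicable, and directly so.
- the master substitution: the recursion steps by a constant offset, so exponential reindexing is pointless.
- a summation factor — a summation factor telescopes one-step recursions; this one carries higher-order memory.


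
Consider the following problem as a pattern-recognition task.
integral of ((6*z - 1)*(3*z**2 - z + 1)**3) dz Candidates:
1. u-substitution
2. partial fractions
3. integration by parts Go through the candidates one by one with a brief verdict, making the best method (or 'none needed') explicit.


Method: u-substitution — read it as f(3*z**2 - z + 1) times a constant multiple of d(3*z**2 - z + 1): one substitution, u = 3*z**2 - z + 1, finishes it. Nothing stops a full expansion here — the substitution simply spares the algebra.
- u-substitution — a fit — the right tool for this form.
- partial fractions: the expression is not a ratio of polynomials that decomposes further.
- integration by parts — splitting off a factor buys nothing — the integrand integrates directly without parts.


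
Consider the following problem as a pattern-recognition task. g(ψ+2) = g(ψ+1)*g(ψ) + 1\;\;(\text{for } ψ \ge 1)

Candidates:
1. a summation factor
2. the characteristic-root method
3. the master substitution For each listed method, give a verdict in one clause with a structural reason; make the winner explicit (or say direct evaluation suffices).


Technique: no special technique — the map from one term to the next is curved, not linear, so linear closed-form machinery does not attach.
- a summation factor — the recursion is nonlinear — outside the first-order linear family a summation factor addresses.
- the characteristic-root method: nonlinearity rules out exponential-mode superposition from the start.
- the master substitution — the recursion shifts the index rather than dividing it.


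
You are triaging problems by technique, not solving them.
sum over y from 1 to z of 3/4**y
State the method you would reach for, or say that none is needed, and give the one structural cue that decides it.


Best approach: the geometric series formula — consecutive terms stand in a fixed index-free ratio — the geometric sum formula closes it.


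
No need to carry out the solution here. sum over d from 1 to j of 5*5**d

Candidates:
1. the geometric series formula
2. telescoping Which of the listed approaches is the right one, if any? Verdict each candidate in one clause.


Verdict: the geometric series formula — each summand is the previous one scaled by 5; that constant multiplier is itself the geometric structure.
- the geometric series formula: a fit — the right tool for this form.
- telescoping: the terms as presented offer no neighboring cancellation — a telescoping rewrite may exist, but the displayed structure does not hand one over.


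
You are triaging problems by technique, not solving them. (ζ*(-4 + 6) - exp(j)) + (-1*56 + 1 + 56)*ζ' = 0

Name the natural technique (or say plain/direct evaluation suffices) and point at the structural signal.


Technique: a linear integrating factor — ζ enters only linearly with coefficient (-4 + 6); multiply by exp of the integral of (-4 + 6) and the left side becomes one derivative.


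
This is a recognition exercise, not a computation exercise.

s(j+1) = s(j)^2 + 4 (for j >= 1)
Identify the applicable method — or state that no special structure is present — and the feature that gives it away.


Technique: no special technique — once the recursion is nonlinear, characteristic roots, master substitutions, and summation factors are all off the table.


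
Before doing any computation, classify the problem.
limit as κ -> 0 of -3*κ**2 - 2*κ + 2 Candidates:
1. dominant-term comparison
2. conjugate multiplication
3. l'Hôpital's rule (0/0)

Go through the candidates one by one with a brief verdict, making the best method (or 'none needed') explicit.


Best approach: no special technique — the function is continuous at 0; evaluation is itself the limit, no machinery required.
- dominant-term comparison — no dominant-degree comparison decides it.
- conjugate multiplication — the conjugate move applies to radical differences, which this is not.
- l'Hôpital's rule (0/0) — substituting the point gives a finite value outright — there is no indeterminate clash to repair.


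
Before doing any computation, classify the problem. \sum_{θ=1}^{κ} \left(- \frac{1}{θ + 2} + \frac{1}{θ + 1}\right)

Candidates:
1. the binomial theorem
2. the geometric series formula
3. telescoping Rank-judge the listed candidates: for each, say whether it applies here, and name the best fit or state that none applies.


Verdict: telescoping — each term adds \frac{1}{θ + 1} and subtracts the same expression advanced one index; that subtracted piece cancels against the next term's added copy — only the boundary terms survive.
- the binomial theorem: there is no sum-raised-to-a-power identity hiding in these terms.
- the geometric series formula — the term-to-term ratio drifts with the index — the one thing the geometric formula cannot absorb.
- telescoping — a fit — the right tool for this form.


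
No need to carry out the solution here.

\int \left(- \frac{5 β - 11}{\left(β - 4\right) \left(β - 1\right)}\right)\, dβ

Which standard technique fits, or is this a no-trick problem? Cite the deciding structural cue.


Best approach: partial fractions — the bottom factors while the top stays lower-degree — split into simple fractions and integrate piece by piece.


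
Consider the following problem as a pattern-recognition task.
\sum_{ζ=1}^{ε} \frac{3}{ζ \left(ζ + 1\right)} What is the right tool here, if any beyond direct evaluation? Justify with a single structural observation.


Best approach: telescoping — split \frac{3}{ζ \left(ζ + 1\right)} by partial fractions and the pieces are one function at shifted arguments — interior terms cancel.


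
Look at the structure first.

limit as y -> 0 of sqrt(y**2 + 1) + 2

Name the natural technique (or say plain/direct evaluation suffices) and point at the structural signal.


Best approach: no special technique — no denominator vanishes and nothing blows up at 0: direct substitution is the whole computation.


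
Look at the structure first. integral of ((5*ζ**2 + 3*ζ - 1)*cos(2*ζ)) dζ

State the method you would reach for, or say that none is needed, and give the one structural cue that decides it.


Method: integration by parts — differentiate 5*ζ**2 + 3*ζ - 1, integrate cos(2*ζ): each pass lowers the polynomial degree, so parts terminates.


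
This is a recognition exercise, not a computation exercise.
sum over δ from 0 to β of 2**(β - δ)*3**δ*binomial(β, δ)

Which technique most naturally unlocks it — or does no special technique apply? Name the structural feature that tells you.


Verdict: the binomial theorem — binomial(β, δ) weighting matched powers of 3 and 2 is the expanded form of (3 + 2)^β — fold it back up.


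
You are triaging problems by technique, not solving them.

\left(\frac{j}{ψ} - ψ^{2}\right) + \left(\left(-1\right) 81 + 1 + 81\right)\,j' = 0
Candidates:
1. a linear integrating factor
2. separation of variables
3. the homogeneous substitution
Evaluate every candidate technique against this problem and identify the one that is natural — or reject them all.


Diagnosis: a linear integrating factor — linear in the unknown with genuine forcing: multiply through by the exponential of the integrated coefficient and the left side closes into one derivative.
- a linear integrating factor — a fit — the right tool for this form.
- separation of variables — the two dependences are entangled, not a clean product of one-variable pieces.
- the homogeneous substitution — the slope changes under joint rescaling, failing the degree-zero test.


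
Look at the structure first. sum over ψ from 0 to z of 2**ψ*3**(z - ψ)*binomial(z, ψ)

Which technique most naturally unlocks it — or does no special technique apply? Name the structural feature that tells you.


Best approach: the binomial theorem — binomial(z, ψ) weighting matched powers of 2 and 3 is the expanded form of (2 + 3)^z — fold it back up.


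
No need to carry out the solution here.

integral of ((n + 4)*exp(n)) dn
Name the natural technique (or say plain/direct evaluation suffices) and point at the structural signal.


Method: integration by parts — n + 4 dies after finitely many derivatives while exp(n) cycles under integration — the tabular/parts setup.


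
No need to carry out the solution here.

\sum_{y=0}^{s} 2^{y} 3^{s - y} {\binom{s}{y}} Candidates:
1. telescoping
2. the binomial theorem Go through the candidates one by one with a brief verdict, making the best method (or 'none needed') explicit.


Method: the binomial theorem — the summand is term y of a binomial expansion in 2 and 3; the whole sum is a single power.
- telescoping: the summand is not presented as a shifted difference — a telescoping rewrite may exist, but the displayed structure does not offer one.
- the binomial theorem — applies; the problem has the shape this method handles.


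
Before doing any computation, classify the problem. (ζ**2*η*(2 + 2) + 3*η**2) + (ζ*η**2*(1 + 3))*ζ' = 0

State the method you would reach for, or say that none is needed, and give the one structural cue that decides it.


Method: the exact-equation method — the compatibility test passes: the ζ-derivative of (ζ**2*η*(2 + 2) + 3*η**2) matches the η-derivative of ζ*η**2*(1 + 3), so integrate a potential.


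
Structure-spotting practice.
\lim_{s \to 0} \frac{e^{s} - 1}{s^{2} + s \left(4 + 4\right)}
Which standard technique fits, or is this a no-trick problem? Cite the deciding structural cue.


Method: l'Hôpital's rule (0/0) — both numerator and denominator vanish at 0: the genuine 0/0 indeterminate that l'Hôpital exists for. The standard small-argument limits would also carry it; the rule is the systematic route.


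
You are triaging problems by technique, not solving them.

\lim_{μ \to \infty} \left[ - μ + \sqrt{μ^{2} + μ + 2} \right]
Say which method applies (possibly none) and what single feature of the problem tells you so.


Technique: conjugate multiplication — \sqrt{μ^{2} + μ + 2} and μ both blow up, but their difference is tame once the conjugate rationalizes it.


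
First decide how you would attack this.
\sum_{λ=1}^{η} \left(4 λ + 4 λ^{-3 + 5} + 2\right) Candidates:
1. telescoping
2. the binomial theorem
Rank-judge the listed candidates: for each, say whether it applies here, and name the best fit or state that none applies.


Diagnosis: no special technique — constant-multiple powers of λ with no cancellation partners and no common ratio — use the standard power-sum formulas.
- telescoping: neither a shifted-difference shape nor integer-spaced poles are present.
- the binomial theorem: there is no pair of bases whose matched powers would reassemble into a single binomial power.


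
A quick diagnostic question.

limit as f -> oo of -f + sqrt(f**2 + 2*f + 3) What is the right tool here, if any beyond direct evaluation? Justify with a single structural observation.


Best approach: conjugate multiplication — the difference sqrt(f**2 + 2*f + 3) - f is an ∞ − ∞ stalemate; its conjugate partner breaks the tie.


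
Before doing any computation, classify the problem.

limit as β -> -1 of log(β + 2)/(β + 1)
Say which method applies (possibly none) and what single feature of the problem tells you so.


Diagnosis: l'Hôpital's rule (0/0) — numerator and denominator both vanish at -1 — a genuine 0/0 form, which is exactly when l'Hôpital applies. One could equally expand both pieces locally and compare leading terms; the rule does that in one stroke.


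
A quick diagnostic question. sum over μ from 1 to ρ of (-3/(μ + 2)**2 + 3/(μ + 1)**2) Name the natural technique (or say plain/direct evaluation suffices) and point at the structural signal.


Diagnosis: telescoping — the summand is 3/(μ + 1)**2 minus the same expression shifted by one, so consecutive terms cancel in pairs.


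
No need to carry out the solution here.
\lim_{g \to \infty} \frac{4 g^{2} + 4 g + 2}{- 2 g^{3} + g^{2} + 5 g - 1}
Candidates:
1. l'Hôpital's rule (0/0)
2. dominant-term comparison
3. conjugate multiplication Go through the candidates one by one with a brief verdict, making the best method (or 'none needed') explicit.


Verdict: dominant-term comparison — divide through by the highest power of g; every lower-order term dies and the dominant terms decide the limit.
- l'Hôpital's rule (0/0): viewed as a single quotient this runs to ∞/∞, not the 0/0 clash this candidate addresses; an at-infinity variant of the rule would resolve it, but comparing leading growth reads the answer without differentiating.
- dominant-term comparison: yes, a natural case for it.
- conjugate multiplication: there are no radicals in tension whose conjugate would simplify matters.


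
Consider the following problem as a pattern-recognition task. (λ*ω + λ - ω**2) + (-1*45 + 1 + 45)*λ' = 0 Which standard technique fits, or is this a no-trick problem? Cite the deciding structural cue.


Verdict: a linear integrating factor — linear in the unknown with genuine forcing: multiply through by the exponential of the integrated coefficient and the left side closes into one derivative.


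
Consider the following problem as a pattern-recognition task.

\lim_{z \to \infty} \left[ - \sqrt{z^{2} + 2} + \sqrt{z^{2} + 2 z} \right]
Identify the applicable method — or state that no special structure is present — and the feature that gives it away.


Diagnosis: conjugate multiplication — infinity minus infinity with a radical in play — multiply by the conjugate so the divergences of \sqrt{z^{2} + 2 z} and \sqrt{z^{2} + 2} annihilate.


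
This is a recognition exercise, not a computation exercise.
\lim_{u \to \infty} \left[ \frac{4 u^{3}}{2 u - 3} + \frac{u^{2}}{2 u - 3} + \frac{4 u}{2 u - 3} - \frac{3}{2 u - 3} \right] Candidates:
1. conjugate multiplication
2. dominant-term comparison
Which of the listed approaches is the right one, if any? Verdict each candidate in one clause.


Method: dominant-term comparison — divide through by the highest power of u; every lower-order term dies and the dominant terms decide the limit.
- conjugate multiplication: there are no radicals in tension whose conjugate would simplify matters.
- dominant-term comparison — applicable, and directly so.


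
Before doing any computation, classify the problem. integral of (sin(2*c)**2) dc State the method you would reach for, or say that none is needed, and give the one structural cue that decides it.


Verdict: a trigonometric identity — apply power reduction to sin(2*c)**2; each application halves the trigonometric degree.
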